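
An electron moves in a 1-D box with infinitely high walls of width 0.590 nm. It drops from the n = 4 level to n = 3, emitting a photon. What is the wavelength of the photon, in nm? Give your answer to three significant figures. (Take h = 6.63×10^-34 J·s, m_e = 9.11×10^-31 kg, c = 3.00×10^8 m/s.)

λ = 164 nm

E_1 = h²/(8m_eL²) = 1.733×10^-19 J, so ΔE = (4² − 3²)E_1 = 1.213×10^-18 J.
λ = hc/ΔE = (6.63×10^-34·3.00×10^8)/1.213×10^-18 = 1.64×10^-7 m = 164 nm.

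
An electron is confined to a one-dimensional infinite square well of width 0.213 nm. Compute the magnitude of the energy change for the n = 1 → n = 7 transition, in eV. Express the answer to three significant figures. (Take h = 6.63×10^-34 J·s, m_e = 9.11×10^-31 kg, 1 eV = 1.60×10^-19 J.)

|ΔE| = 399 eV

E_1 = h²/(8m_eL²) = 1.329×10^-18 J.
|ΔE| = |1² − 7²|·E_1 = 48·1.329×10^-18 J = 6.379×10^-17 J = 399 eV.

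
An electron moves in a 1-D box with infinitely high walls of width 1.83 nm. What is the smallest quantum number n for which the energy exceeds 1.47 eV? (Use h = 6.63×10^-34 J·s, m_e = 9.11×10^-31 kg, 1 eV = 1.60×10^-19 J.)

n = 4

E_1 = h²/(8m_eL²) = 1.801×10^-20 J = 0.1126 eV.
Need n² > 1.47/0.1126 = 13.06, i.e. n > 3.614.
The smallest integer satisfying this is n = 4.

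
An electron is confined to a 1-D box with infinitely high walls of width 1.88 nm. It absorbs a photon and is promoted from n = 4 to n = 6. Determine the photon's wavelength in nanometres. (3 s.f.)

E_1 = h²/(8m_eL²) = 1.705×10^-20 J, so ΔE = (6² − 4²)E_1 = 3.410×10^-19 J.
λ = hc/ΔE = (6.626×10^-34·2.998×10^8)/3.410×10^-19 = 5.83×10^-7 m = 583 nm.

λ = 583 nm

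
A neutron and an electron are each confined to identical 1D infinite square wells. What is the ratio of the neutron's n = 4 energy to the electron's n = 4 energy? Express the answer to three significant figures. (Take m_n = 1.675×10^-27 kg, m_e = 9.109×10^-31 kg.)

5.44×10^-4

E_n ∝ 1/m at fixed n and L, so the ratio is m_e/m_n = 9.109×10^-31/1.675×10^-27 = 5.44×10^-4.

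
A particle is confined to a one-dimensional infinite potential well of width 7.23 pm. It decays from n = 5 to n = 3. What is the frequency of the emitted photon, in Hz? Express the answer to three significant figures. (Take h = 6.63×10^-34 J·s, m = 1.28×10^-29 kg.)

E_1 = h²/(8mL²) = 8.212×10^-17 J and ΔE = (5² − 3²)E_1 = 1.314×10^-15 J.
f = ΔE/h = 1.314×10^-15/6.63×10^-34 = 1.98×10^18 Hz.

f = 1.98×10^18 Hz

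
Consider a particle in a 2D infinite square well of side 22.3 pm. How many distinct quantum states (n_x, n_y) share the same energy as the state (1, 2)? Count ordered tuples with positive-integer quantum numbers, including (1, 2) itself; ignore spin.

degeneracy = 2

The level has n_x² + n_y² = 5. The ordered positive-integer solutions are (1, 2), (2, 1).
That gives 2 states.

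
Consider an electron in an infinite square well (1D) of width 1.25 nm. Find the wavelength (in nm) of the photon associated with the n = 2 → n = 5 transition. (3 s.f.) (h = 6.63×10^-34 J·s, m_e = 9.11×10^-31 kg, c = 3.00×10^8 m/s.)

λ = 245 nm

E_1 = h²/(8m_eL²) = 3.860×10^-20 J, so ΔE = (5² − 2²)E_1 = 8.106×10^-19 J.
λ = hc/ΔE = (6.63×10^-34·3.00×10^8)/8.106×10^-19 = 2.45×10^-7 m = 245 nm.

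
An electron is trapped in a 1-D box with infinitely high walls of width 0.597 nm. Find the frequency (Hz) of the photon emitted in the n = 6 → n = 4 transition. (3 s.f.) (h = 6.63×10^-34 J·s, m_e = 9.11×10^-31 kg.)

E_1 = h²/(8m_eL²) = 1.692×10^-19 J and ΔE = (6² − 4²)E_1 = 3.384×10^-18 J.
f = ΔE/h = 3.384×10^-18/6.63×10^-34 = 5.10×10^15 Hz.

f = 5.10×10^15 Hz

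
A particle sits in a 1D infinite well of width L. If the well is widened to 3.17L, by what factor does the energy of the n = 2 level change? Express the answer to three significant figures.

E_n ∝ 1/L², so the energy scales by 1/3.17² = 0.0995.

0.0995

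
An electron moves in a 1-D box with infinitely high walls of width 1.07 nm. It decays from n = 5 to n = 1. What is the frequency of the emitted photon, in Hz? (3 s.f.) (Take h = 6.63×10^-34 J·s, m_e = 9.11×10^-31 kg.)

E_1 = h²/(8m_eL²) = 5.268×10^-20 J and ΔE = (5² − 1²)E_1 = 1.264×10^-18 J.
f = ΔE/h = 1.264×10^-18/6.63×10^-34 = 1.91×10^15 Hz.

f = 1.91×10^15 Hz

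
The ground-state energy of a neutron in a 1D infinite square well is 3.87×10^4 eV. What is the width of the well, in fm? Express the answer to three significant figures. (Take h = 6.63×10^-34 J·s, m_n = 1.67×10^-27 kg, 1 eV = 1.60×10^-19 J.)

From E_n = n²h²/(8m_nL²), L = n·h/√(8m_nE_n).
E_1 = 3.87×10^4 eV = 6.192×10^-15 J, so L = 1·6.63×10^-34/√(8·1.67×10^-27·6.192×10^-15) = 7.29×10^-14 m = 72.9 fm.

L = 72.9 fm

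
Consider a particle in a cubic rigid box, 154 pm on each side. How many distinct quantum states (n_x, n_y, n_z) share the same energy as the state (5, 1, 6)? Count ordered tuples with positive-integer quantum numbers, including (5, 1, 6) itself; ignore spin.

The level has n_x² + n_y² + n_z² = 62. The ordered positive-integer solutions are (1, 5, 6), (1, 6, 5), (2, 3, 7), (2, 7, 3), (3, 2, 7), (3, 7, 2), (5, 1, 6), (5, 6, 1), (6, 1, 5), (6, 5, 1), (7, 2, 3), (7, 3, 2).
That gives 12 states.

degeneracy = 12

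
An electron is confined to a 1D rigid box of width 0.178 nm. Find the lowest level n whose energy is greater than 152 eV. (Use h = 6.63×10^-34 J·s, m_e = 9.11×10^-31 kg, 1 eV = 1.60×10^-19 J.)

n = 4

E_1 = h²/(8m_eL²) = 1.904×10^-18 J = 11.90 eV.
Need n² > 152/11.90 = 12.77, i.e. n > 3.574.
The smallest integer satisfying this is n = 4.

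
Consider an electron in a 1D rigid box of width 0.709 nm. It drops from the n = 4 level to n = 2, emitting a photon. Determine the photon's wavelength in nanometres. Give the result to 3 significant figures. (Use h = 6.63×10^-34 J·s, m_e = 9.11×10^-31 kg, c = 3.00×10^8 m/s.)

λ = 138 nm

E_1 = h²/(8m_eL²) = 1.200×10^-19 J, so ΔE = (4² − 2²)E_1 = 1.440×10^-18 J.
λ = hc/ΔE = (6.63×10^-34·3.00×10^8)/1.440×10^-18 = 1.38×10^-7 m = 138 nm.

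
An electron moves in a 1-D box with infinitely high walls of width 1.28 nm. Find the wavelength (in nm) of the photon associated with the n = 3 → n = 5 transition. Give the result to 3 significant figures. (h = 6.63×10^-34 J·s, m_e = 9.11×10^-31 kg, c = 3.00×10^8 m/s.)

E_1 = h²/(8m_eL²) = 3.681×10^-20 J, so ΔE = (5² − 3²)E_1 = 5.890×10^-19 J.
λ = hc/ΔE = (6.63×10^-34·3.00×10^8)/5.890×10^-19 = 3.38×10^-7 m = 338 nm.

λ = 338 nm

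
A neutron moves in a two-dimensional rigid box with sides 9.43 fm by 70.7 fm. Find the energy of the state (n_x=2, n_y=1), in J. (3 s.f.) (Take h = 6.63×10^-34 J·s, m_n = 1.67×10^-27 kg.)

For a 2D rectangular well E = (h²/8m_n)·Σ n_i²/L_i² = (6.63×10^-34)²/(8·1.67×10^-27) · [2²/(9.43 fm)² + 1²/(70.7 fm)²].
Evaluating gives E = 1.49×10^-12 J.

E = 1.49×10^-12 J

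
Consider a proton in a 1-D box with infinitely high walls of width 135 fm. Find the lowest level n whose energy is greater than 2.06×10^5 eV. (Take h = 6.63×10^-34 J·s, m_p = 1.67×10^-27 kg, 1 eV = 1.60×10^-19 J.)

n = 5

E_1 = h²/(8m_pL²) = 1.805×10^-15 J = 1.128×10^4 eV.
Need n² > 2.06×10^5/1.128×10^4 = 18.26, i.e. n > 4.273.
The smallest integer satisfying this is n = 5.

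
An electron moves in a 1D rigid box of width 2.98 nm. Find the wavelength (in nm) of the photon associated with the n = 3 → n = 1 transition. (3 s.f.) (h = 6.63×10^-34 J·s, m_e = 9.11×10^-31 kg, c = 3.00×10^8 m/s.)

E_1 = h²/(8m_eL²) = 6.792×10^-21 J, so ΔE = (3² − 1²)E_1 = 5.434×10^-20 J.
λ = hc/ΔE = (6.63×10^-34·3.00×10^8)/5.434×10^-20 = 3.66×10^-6 m = 3.66×10^3 nm.

λ = 3.66×10^3 nm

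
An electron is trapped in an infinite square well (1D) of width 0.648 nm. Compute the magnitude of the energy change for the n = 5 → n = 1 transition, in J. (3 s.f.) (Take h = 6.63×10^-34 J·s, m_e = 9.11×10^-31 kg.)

|ΔE| = 3.45×10^-18 J

E_1 = h²/(8m_eL²) = 1.436×10^-19 J.
|ΔE| = |5² − 1²|·E_1 = 24·1.436×10^-19 J = 3.45×10^-18 J.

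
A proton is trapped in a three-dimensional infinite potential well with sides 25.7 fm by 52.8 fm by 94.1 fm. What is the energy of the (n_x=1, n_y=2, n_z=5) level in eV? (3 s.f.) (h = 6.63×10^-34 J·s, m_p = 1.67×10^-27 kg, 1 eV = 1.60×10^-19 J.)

For a 3D rectangular well E = (h²/8m_p)·Σ n_i²/L_i² = (6.63×10^-34)²/(8·1.67×10^-27) · [1²/(25.7 fm)² + 2²/(52.8 fm)² + 5²/(94.1 fm)²].
Evaluating gives E = 1.899×10^-13 J = 1.19×10^6 eV.

E = 1.19×10^6 eV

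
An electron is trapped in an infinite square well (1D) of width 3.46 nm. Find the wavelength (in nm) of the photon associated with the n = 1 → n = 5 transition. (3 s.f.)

λ = 1.64×10^3 nm

E_1 = h²/(8m_eL²) = 5.033×10^-21 J, so ΔE = (5² − 1²)E_1 = 1.208×10^-19 J.
λ = hc/ΔE = (6.626×10^-34·2.998×10^8)/1.208×10^-19 = 1.64×10^-6 m = 1.64×10^3 nm.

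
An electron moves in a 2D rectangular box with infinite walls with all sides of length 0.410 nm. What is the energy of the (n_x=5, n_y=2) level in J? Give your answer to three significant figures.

For a 2D rectangular well E = (h²/8m_e)·Σ n_i²/L_i² = (6.626×10^-34)²/(8·9.109×10^-31) · [5²/(0.410 nm)² + 2²/(0.410 nm)²].
Evaluating gives E = 1.04×10^-17 J.

E = 1.04×10^-17 J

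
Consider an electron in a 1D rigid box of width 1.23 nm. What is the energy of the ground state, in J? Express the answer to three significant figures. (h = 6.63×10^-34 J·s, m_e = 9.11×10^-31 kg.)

E_1 = 3.99×10^-20 J

For an infinite well E_n = n²h²/(8m_eL²), so E_1 = h²/(8m_eL²) = (6.63×10^-34)²/(8·9.11×10^-31·(1.23×10^-9 m)²) = 3.987×10^-20 J.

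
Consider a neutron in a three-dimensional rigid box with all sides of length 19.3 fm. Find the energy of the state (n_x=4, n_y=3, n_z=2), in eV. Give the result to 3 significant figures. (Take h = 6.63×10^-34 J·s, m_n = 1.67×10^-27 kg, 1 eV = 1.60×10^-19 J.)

For a 3D rectangular well E = (h²/8m_n)·Σ n_i²/L_i² = (6.63×10^-34)²/(8·1.67×10^-27) · [4²/(19.3 fm)² + 3²/(19.3 fm)² + 2²/(19.3 fm)²].
Evaluating gives E = 2.562×10^-12 J = 1.60×10^7 eV.

E = 1.60×10^7 eV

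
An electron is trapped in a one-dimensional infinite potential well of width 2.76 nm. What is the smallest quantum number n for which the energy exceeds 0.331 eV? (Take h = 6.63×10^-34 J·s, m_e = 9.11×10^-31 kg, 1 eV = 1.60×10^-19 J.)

E_1 = h²/(8m_eL²) = 7.918×10^-21 J = 0.04949 eV.
Need n² > 0.331/0.04949 = 6.688, i.e. n > 2.586.
The smallest integer satisfying this is n = 3.

n = 3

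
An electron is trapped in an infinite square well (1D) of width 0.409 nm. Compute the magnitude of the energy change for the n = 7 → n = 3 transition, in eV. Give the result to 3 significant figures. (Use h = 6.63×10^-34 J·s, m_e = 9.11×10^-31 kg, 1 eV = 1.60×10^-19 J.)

E_1 = h²/(8m_eL²) = 3.606×10^-19 J.
|ΔE| = |7² − 3²|·E_1 = 40·3.606×10^-19 J = 1.442×10^-17 J = 90.1 eV.

|ΔE| = 90.1 eV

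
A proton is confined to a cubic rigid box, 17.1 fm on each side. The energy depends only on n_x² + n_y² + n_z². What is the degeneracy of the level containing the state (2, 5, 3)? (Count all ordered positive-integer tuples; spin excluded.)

degeneracy = 9

The level has n_x² + n_y² + n_z² = 38. The ordered positive-integer solutions are (1, 1, 6), (1, 6, 1), (2, 3, 5), (2, 5, 3), (3, 2, 5), (3, 5, 2), (5, 2, 3), (5, 3, 2), (6, 1, 1).
That gives 9 states.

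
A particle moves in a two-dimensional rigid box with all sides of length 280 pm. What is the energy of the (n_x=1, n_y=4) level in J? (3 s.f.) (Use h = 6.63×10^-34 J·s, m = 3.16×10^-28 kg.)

For a 2D rectangular well E = (h²/8m)·Σ n_i²/L_i² = (6.63×10^-34)²/(8·3.16×10^-28) · [1²/(280 pm)² + 4²/(280 pm)²].
Evaluating gives E = 3.77×10^-20 J.

E = 3.77×10^-20 J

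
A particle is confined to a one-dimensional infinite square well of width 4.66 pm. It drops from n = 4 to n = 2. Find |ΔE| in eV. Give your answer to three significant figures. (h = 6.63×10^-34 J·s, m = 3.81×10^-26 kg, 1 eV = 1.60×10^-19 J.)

|ΔE| = 4.98 eV

E_1 = h²/(8mL²) = 6.641×10^-20 J.
|ΔE| = |4² − 2²|·E_1 = 12·6.641×10^-20 J = 7.969×10^-19 J = 4.98 eV.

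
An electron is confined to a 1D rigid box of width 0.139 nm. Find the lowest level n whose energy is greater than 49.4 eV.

n = 2

E_1 = h²/(8m_eL²) = 3.118×10^-18 J = 19.46 eV.
Need n² > 49.4/19.46 = 2.539, i.e. n > 1.593.
The smallest integer satisfying this is n = 2.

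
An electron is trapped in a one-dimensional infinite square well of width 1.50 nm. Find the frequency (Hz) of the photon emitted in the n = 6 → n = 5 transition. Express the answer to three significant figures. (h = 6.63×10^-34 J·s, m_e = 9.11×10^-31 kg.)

f = 4.45×10^14 Hz

E_1 = h²/(8m_eL²) = 2.681×10^-20 J and ΔE = (6² − 5²)E_1 = 2.949×10^-19 J.
f = ΔE/h = 2.949×10^-19/6.63×10^-34 = 4.45×10^14 Hz.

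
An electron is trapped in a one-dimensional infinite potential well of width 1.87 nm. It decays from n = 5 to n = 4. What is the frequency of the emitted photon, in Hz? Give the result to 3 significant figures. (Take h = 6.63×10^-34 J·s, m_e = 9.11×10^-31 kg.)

E_1 = h²/(8m_eL²) = 1.725×10^-20 J and ΔE = (5² − 4²)E_1 = 1.553×10^-19 J.
f = ΔE/h = 1.553×10^-19/6.63×10^-34 = 2.34×10^14 Hz.

f = 2.34×10^14 Hz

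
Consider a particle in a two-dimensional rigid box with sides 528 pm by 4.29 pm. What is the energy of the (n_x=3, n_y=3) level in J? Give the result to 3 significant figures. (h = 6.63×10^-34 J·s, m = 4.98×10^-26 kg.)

For a 2D rectangular well E = (h²/8m)·Σ n_i²/L_i² = (6.63×10^-34)²/(8·4.98×10^-26) · [3²/(528 pm)² + 3²/(4.29 pm)²].
Evaluating gives E = 5.40×10^-19 J.

E = 5.40×10^-19 J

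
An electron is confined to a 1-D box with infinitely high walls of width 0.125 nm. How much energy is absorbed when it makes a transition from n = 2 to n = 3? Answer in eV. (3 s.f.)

|ΔE| = 120 eV

E_1 = h²/(8m_eL²) = 3.856×10^-18 J.
|ΔE| = |2² − 3²|·E_1 = 5·3.856×10^-18 J = 1.928×10^-17 J = 120 eV.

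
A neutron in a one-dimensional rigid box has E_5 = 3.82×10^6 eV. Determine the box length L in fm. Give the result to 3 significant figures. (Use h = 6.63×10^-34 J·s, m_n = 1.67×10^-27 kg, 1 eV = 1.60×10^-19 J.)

From E_n = n²h²/(8m_nL²), L = n·h/√(8m_nE_n).
E_5 = 3.82×10^6 eV = 6.112×10^-13 J, so L = 5·6.63×10^-34/√(8·1.67×10^-27·6.112×10^-13) = 3.67×10^-14 m = 36.7 fm.

L = 36.7 fm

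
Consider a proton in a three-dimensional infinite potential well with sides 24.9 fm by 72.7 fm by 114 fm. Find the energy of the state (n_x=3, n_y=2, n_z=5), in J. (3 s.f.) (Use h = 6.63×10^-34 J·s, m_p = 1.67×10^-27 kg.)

For a 3D rectangular well E = (h²/8m_p)·Σ n_i²/L_i² = (6.63×10^-34)²/(8·1.67×10^-27) · [3²/(24.9 fm)² + 2²/(72.7 fm)² + 5²/(114 fm)²].
Evaluating gives E = 5.66×10^-13 J.

E = 5.66×10^-13 J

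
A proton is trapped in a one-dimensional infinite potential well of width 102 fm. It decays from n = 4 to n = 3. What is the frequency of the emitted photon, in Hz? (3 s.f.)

f = 3.33×10^19 Hz

E_1 = h²/(8m_pL²) = 3.153×10^-15 J and ΔE = (4² − 3²)E_1 = 2.207×10^-14 J.
f = ΔE/h = 2.207×10^-14/6.626×10^-34 = 3.33×10^19 Hz.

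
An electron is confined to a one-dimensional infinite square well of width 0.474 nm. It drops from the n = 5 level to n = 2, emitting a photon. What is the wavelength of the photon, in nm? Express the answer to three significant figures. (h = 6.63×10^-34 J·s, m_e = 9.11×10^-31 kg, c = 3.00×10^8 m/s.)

λ = 35.3 nm

E_1 = h²/(8m_eL²) = 2.684×10^-19 J, so ΔE = (5² − 2²)E_1 = 5.636×10^-18 J.
λ = hc/ΔE = (6.63×10^-34·3.00×10^8)/5.636×10^-18 = 3.53×10^-8 m = 35.3 nm.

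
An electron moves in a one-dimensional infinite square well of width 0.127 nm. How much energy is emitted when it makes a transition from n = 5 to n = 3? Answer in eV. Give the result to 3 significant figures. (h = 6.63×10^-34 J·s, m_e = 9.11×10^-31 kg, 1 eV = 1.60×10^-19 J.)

|ΔE| = 374 eV

E_1 = h²/(8m_eL²) = 3.739×10^-18 J.
|ΔE| = |5² − 3²|·E_1 = 16·3.739×10^-18 J = 5.982×10^-17 J = 374 eV.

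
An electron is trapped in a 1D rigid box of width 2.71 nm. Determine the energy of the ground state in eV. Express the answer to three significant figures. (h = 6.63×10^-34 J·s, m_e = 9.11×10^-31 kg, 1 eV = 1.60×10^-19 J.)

For an infinite well E_n = n²h²/(8m_eL²), so E_1 = h²/(8m_eL²) = (6.63×10^-34)²/(8·9.11×10^-31·(2.71×10^-9 m)²) = 8.213×10^-21 J.
Converting, E_1 = 8.213×10^-21 J / (1.60×10^-19 J/eV) = 0.0513 eV.

E_1 = 0.0513 eV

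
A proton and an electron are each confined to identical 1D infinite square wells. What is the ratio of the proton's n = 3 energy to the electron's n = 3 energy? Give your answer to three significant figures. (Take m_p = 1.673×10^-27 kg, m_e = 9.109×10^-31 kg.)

E_n ∝ 1/m at fixed n and L, so the ratio is m_e/m_p = 9.109×10^-31/1.673×10^-27 = 5.44×10^-4.

5.44×10^-4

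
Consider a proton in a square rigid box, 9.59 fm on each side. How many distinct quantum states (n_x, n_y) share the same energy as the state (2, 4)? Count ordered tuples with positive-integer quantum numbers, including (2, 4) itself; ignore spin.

The level has n_x² + n_y² = 20. The ordered positive-integer solutions are (2, 4), (4, 2).
That gives 2 states.

degeneracy = 2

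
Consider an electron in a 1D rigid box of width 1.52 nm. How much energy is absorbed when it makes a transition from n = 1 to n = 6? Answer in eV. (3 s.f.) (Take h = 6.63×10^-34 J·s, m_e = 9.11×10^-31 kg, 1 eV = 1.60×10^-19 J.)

E_1 = h²/(8m_eL²) = 2.611×10^-20 J.
|ΔE| = |1² − 6²|·E_1 = 35·2.611×10^-20 J = 9.138×10^-19 J = 5.71 eV.

|ΔE| = 5.71 eV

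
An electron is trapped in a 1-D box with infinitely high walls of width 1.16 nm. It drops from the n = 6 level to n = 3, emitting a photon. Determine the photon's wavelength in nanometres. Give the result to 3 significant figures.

E_1 = h²/(8m_eL²) = 4.477×10^-20 J, so ΔE = (6² − 3²)E_1 = 1.209×10^-18 J.
λ = hc/ΔE = (6.626×10^-34·2.998×10^8)/1.209×10^-18 = 1.64×10^-7 m = 164 nm.

λ = 164 nm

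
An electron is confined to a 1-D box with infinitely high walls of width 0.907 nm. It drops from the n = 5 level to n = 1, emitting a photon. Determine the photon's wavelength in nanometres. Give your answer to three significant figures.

λ = 113 nm

E_1 = h²/(8m_eL²) = 7.324×10^-20 J, so ΔE = (5² − 1²)E_1 = 1.758×10^-18 J.
λ = hc/ΔE = (6.626×10^-34·2.998×10^8)/1.758×10^-18 = 1.13×10^-7 m = 113 nm.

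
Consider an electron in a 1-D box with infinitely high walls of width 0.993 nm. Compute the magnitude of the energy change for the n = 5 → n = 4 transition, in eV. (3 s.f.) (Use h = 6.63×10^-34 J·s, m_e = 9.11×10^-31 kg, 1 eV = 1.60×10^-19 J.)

|ΔE| = 3.44 eV

E_1 = h²/(8m_eL²) = 6.117×10^-20 J.
|ΔE| = |5² − 4²|·E_1 = 9·6.117×10^-20 J = 5.505×10^-19 J = 3.44 eV.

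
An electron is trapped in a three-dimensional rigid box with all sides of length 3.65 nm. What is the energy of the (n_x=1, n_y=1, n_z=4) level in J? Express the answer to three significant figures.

For a 3D rectangular well E = (h²/8m_e)·Σ n_i²/L_i² = (6.626×10^-34)²/(8·9.109×10^-31) · [1²/(3.65 nm)² + 1²/(3.65 nm)² + 4²/(3.65 nm)²].
Evaluating gives E = 8.14×10^-20 J.

E = 8.14×10^-20 J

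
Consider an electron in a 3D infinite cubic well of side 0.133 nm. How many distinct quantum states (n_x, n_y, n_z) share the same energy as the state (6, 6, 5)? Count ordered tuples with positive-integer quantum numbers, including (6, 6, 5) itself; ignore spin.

The level has n_x² + n_y² + n_z² = 97. The ordered positive-integer solutions are (5, 6, 6), (6, 5, 6), (6, 6, 5).
That gives 3 states.

degeneracy = 3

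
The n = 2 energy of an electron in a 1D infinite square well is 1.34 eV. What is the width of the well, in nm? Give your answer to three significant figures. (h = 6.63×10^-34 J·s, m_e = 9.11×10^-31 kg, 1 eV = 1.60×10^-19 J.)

From E_n = n²h²/(8m_eL²), L = n·h/√(8m_eE_n).
E_2 = 1.34 eV = 2.144×10^-19 J, so L = 2·6.63×10^-34/√(8·9.11×10^-31·2.144×10^-19) = 1.06×10^-9 m = 1.06 nm.

L = 1.06 nm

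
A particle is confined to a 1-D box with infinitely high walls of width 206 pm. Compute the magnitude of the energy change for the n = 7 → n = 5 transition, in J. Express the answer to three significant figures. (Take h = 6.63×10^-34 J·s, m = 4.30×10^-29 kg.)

|ΔE| = 7.23×10^-19 J

E_1 = h²/(8mL²) = 3.011×10^-20 J.
|ΔE| = |7² − 5²|·E_1 = 24·3.011×10^-20 J = 7.23×10^-19 J.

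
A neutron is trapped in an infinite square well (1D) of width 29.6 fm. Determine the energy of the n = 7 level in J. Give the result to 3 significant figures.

For an infinite well E_n = n²h²/(8m_nL²), so E_1 = h²/(8m_nL²) = (6.626×10^-34)²/(8·1.675×10^-27·(2.96×10^-14 m)²) = 3.740×10^-14 J.
Then E_7 = 7²·E_1 = 49·3.740×10^-14 J = 1.83×10^-12 J.

E_7 = 1.83×10^-12 J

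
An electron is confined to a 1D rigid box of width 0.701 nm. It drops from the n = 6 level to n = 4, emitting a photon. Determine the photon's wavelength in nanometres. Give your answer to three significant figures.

λ = 81.0 nm

E_1 = h²/(8m_eL²) = 1.226×10^-19 J, so ΔE = (6² − 4²)E_1 = 2.452×10^-18 J.
λ = hc/ΔE = (6.626×10^-34·2.998×10^8)/2.452×10^-18 = 8.10×10^-8 m = 81.0 nm.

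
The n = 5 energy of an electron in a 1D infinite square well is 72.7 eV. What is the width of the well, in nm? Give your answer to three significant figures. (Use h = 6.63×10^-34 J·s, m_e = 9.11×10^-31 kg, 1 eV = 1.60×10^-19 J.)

From E_n = n²h²/(8m_eL²), L = n·h/√(8m_eE_n).
E_5 = 72.7 eV = 1.163×10^-17 J, so L = 5·6.63×10^-34/√(8·9.11×10^-31·1.163×10^-17) = 3.60×10^-10 m = 0.360 nm.

L = 0.360 nm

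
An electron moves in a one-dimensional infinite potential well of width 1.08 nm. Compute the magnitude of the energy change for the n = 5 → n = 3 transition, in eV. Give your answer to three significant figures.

E_1 = h²/(8m_eL²) = 5.165×10^-20 J.
|ΔE| = |5² − 3²|·E_1 = 16·5.165×10^-20 J = 8.264×10^-19 J = 5.16 eV.

|ΔE| = 5.16 eV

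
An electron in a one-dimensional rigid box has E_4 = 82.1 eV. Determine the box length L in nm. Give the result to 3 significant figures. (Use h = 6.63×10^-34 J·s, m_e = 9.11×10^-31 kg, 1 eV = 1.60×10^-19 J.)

From E_n = n²h²/(8m_eL²), L = n·h/√(8m_eE_n).
E_4 = 82.1 eV = 1.314×10^-17 J, so L = 4·6.63×10^-34/√(8·9.11×10^-31·1.314×10^-17) = 2.71×10^-10 m = 0.271 nm.

L = 0.271 nm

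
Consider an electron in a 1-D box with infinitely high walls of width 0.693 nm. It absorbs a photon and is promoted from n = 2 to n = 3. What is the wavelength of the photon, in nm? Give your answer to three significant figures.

λ = 317 nm

E_1 = h²/(8m_eL²) = 1.255×10^-19 J, so ΔE = (3² − 2²)E_1 = 6.275×10^-19 J.
λ = hc/ΔE = (6.626×10^-34·2.998×10^8)/6.275×10^-19 = 3.17×10^-7 m = 317 nm.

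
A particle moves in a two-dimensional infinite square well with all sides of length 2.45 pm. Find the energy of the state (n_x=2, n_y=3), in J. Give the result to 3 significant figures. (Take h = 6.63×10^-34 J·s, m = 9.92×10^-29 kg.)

E = 1.20×10^-15 J

For a 2D rectangular well E = (h²/8m)·Σ n_i²/L_i² = (6.63×10^-34)²/(8·9.92×10^-29) · [2²/(2.45 pm)² + 3²/(2.45 pm)²].
Evaluating gives E = 1.20×10^-15 J.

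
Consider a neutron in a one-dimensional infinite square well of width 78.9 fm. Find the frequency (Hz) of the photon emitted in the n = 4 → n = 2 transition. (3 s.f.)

f = 9.53×10^19 Hz

E_1 = h²/(8m_nL²) = 5.263×10^-15 J and ΔE = (4² − 2²)E_1 = 6.316×10^-14 J.
f = ΔE/h = 6.316×10^-14/6.626×10^-34 = 9.53×10^19 Hz.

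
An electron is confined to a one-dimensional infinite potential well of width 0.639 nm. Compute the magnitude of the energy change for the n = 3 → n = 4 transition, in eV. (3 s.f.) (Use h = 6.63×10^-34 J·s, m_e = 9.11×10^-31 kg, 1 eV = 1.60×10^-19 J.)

|ΔE| = 6.46 eV

E_1 = h²/(8m_eL²) = 1.477×10^-19 J.
|ΔE| = |3² − 4²|·E_1 = 7·1.477×10^-19 J = 1.034×10^-18 J = 6.46 eV.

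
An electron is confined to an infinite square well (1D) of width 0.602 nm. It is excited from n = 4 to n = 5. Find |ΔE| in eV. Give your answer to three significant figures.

|ΔE| = 9.34 eV

E_1 = h²/(8m_eL²) = 1.662×10^-19 J.
|ΔE| = |4² − 5²|·E_1 = 9·1.662×10^-19 J = 1.496×10^-18 J = 9.34 eV.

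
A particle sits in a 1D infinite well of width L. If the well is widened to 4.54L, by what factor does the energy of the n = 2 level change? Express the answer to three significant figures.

E_n ∝ 1/L², so the energy scales by 1/4.54² = 0.0485.

0.0485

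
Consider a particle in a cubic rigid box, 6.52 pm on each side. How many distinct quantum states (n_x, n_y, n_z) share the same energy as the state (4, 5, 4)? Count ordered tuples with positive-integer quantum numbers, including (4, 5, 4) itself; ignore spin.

degeneracy = 6

The level has n_x² + n_y² + n_z² = 57. The ordered positive-integer solutions are (2, 2, 7), (2, 7, 2), (4, 4, 5), (4, 5, 4), (5, 4, 4), (7, 2, 2).
That gives 6 states.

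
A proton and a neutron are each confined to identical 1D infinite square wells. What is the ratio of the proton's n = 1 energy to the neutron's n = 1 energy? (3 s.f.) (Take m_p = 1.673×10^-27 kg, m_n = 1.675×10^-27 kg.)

E_n ∝ 1/m at fixed n and L, so the ratio is m_n/m_p = 1.675×10^-27/1.673×10^-27 = 1.00.

1.00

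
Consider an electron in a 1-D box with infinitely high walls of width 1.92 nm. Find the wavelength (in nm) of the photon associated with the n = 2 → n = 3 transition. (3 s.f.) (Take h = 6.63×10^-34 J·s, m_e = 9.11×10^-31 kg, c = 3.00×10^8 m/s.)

E_1 = h²/(8m_eL²) = 1.636×10^-20 J, so ΔE = (3² − 2²)E_1 = 8.180×10^-20 J.
λ = hc/ΔE = (6.63×10^-34·3.00×10^8)/8.180×10^-20 = 2.43×10^-6 m = 2.43×10^3 nm.

λ = 2.43×10^3 nm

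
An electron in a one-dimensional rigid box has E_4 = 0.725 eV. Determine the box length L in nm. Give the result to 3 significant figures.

From E_n = n²h²/(8m_eL²), L = n·h/√(8m_eE_n).
E_4 = 0.725 eV = 1.161×10^-19 J, so L = 4·6.626×10^-34/√(8·9.109×10^-31·1.161×10^-19) = 2.88×10^-9 m = 2.88 nm.

L = 2.88 nm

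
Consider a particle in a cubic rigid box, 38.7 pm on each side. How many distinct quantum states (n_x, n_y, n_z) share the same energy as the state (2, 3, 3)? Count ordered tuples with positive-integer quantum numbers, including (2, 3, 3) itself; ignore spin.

The level has n_x² + n_y² + n_z² = 22. The ordered positive-integer solutions are (2, 3, 3), (3, 2, 3), (3, 3, 2).
That gives 3 states.

degeneracy = 3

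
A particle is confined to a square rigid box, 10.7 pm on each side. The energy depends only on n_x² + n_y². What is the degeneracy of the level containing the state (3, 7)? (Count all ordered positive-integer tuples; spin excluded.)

The level has n_x² + n_y² = 58. The ordered positive-integer solutions are (3, 7), (7, 3).
That gives 2 states.

degeneracy = 2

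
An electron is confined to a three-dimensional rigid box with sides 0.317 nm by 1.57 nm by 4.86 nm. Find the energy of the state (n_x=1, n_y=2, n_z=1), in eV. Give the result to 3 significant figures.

For a 3D rectangular well E = (h²/8m_e)·Σ n_i²/L_i² = (6.626×10^-34)²/(8·9.109×10^-31) · [1²/(0.317 nm)² + 2²/(1.57 nm)² + 1²/(4.86 nm)²].
Evaluating gives E = 6.999×10^-19 J = 4.37 eV.

E = 4.37 eV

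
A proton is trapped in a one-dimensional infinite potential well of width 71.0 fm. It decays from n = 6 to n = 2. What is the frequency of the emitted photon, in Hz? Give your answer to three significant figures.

f = 3.14×10^20 Hz

E_1 = h²/(8m_pL²) = 6.507×10^-15 J and ΔE = (6² − 2²)E_1 = 2.082×10^-13 J.
f = ΔE/h = 2.082×10^-13/6.626×10^-34 = 3.14×10^20 Hz.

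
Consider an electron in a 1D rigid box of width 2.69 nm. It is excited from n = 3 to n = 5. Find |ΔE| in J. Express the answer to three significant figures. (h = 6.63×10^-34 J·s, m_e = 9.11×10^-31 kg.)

E_1 = h²/(8m_eL²) = 8.335×10^-21 J.
|ΔE| = |3² − 5²|·E_1 = 16·8.335×10^-21 J = 1.33×10^-19 J.

|ΔE| = 1.33×10^-19 J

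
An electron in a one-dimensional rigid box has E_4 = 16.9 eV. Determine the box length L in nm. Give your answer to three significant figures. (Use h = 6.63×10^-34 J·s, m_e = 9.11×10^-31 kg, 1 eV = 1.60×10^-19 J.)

From E_n = n²h²/(8m_eL²), L = n·h/√(8m_eE_n).
E_4 = 16.9 eV = 2.704×10^-18 J, so L = 4·6.63×10^-34/√(8·9.11×10^-31·2.704×10^-18) = 5.97×10^-10 m = 0.597 nm.

L = 0.597 nm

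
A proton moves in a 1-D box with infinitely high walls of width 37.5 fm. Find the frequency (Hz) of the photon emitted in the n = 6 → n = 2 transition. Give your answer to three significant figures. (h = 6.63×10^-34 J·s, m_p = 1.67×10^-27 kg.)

f = 1.13×10^21 Hz

E_1 = h²/(8m_pL²) = 2.340×10^-14 J and ΔE = (6² − 2²)E_1 = 7.488×10^-13 J.
f = ΔE/h = 7.488×10^-13/6.63×10^-34 = 1.13×10^21 Hz.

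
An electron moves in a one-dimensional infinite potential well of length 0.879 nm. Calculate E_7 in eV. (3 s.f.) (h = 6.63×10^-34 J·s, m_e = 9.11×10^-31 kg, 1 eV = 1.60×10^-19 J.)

For an infinite well E_n = n²h²/(8m_eL²), so E_1 = h²/(8m_eL²) = (6.63×10^-34)²/(8·9.11×10^-31·(8.79×10^-10 m)²) = 7.806×10^-20 J.
Then E_7 = 7²·E_1 = 49·7.806×10^-20 J = 3.825×10^-18 J.
Converting, E_7 = 3.825×10^-18 J / (1.60×10^-19 J/eV) = 23.9 eV.

E_7 = 23.9 eV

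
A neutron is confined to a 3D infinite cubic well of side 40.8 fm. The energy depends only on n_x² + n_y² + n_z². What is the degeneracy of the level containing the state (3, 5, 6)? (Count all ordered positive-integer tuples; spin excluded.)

The level has n_x² + n_y² + n_z² = 70. The ordered positive-integer solutions are (3, 5, 6), (3, 6, 5), (5, 3, 6), (5, 6, 3), (6, 3, 5), (6, 5, 3).
That gives 6 states.

degeneracy = 6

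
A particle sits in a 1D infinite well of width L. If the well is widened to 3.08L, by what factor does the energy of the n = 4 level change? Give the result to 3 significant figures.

E_n ∝ 1/L², so the energy scales by 1/3.08² = 0.105.

0.105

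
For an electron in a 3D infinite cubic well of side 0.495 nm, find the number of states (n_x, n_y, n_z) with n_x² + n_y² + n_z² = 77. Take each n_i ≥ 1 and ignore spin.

degeneracy = 12

The level has n_x² + n_y² + n_z² = 77. The ordered positive-integer solutions are (2, 3, 8), (2, 8, 3), (3, 2, 8), (3, 8, 2), (4, 5, 6), (4, 6, 5), (5, 4, 6), (5, 6, 4), (6, 4, 5), (6, 5, 4), (8, 2, 3), (8, 3, 2).
That gives 12 states.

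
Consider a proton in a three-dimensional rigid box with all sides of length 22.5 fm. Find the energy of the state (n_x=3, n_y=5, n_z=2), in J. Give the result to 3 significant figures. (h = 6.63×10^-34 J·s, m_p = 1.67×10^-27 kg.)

For a 3D rectangular well E = (h²/8m_p)·Σ n_i²/L_i² = (6.63×10^-34)²/(8·1.67×10^-27) · [3²/(22.5 fm)² + 5²/(22.5 fm)² + 2²/(22.5 fm)²].
Evaluating gives E = 2.47×10^-12 J.

E = 2.47×10^-12 J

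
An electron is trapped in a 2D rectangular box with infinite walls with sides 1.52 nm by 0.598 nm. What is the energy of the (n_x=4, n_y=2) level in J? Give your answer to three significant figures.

For a 2D rectangular well E = (h²/8m_e)·Σ n_i²/L_i² = (6.626×10^-34)²/(8·9.109×10^-31) · [4²/(1.52 nm)² + 2²/(0.598 nm)²].
Evaluating gives E = 1.09×10^-18 J.

E = 1.09×10^-18 J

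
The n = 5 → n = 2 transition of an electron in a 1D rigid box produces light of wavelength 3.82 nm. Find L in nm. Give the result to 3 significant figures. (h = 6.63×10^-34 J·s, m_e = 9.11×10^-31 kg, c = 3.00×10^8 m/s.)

The photon carries ΔE = hc/λ = 6.63×10^-34·3.00×10^8/3.82×10^-9 m = 5.207×10^-17 J.
Since ΔE = (5² − 2²)E_1, E_1 = 2.480×10^-18 J, and L = h/√(8m_eE_1) = 1.56×10^-10 m = 0.156 nm.

L = 0.156 nm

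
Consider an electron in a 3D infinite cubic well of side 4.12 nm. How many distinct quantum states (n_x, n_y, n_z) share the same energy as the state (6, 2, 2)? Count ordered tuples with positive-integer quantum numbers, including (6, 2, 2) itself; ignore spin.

The level has n_x² + n_y² + n_z² = 44. The ordered positive-integer solutions are (2, 2, 6), (2, 6, 2), (6, 2, 2).
That gives 3 states.

degeneracy = 3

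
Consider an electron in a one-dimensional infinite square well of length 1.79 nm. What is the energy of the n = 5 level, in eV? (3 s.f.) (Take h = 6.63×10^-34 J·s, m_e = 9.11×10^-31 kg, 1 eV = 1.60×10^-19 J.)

For an infinite well E_n = n²h²/(8m_eL²), so E_1 = h²/(8m_eL²) = (6.63×10^-34)²/(8·9.11×10^-31·(1.79×10^-9 m)²) = 1.882×10^-20 J.
Then E_5 = 5²·E_1 = 25·1.882×10^-20 J = 4.705×10^-19 J.
Converting, E_5 = 4.705×10^-19 J / (1.60×10^-19 J/eV) = 2.94 eV.

E_5 = 2.94 eV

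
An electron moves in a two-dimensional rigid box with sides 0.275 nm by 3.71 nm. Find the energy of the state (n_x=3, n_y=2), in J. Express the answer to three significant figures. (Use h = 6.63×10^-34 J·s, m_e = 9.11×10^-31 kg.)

E = 7.20×10^-18 J

For a 2D rectangular well E = (h²/8m_e)·Σ n_i²/L_i² = (6.63×10^-34)²/(8·9.11×10^-31) · [3²/(0.275 nm)² + 2²/(3.71 nm)²].
Evaluating gives E = 7.20×10^-18 J.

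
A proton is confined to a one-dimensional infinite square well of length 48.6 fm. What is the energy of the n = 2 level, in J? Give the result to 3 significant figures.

For an infinite well E_n = n²h²/(8m_pL²), so E_1 = h²/(8m_pL²) = (6.626×10^-34)²/(8·1.673×10^-27·(4.86×10^-14 m)²) = 1.389×10^-14 J.
Then E_2 = 2²·E_1 = 4·1.389×10^-14 J = 5.56×10^-14 J.

E_2 = 5.56×10^-14 J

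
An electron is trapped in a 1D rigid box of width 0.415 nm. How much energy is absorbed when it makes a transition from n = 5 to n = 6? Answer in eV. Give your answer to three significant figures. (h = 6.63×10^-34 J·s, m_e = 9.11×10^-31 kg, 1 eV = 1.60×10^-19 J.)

E_1 = h²/(8m_eL²) = 3.502×10^-19 J.
|ΔE| = |5² − 6²|·E_1 = 11·3.502×10^-19 J = 3.852×10^-18 J = 24.1 eV.

|ΔE| = 24.1 eV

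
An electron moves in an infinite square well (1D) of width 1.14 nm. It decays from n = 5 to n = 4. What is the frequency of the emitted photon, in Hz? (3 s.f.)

E_1 = h²/(8m_eL²) = 4.636×10^-20 J and ΔE = (5² − 4²)E_1 = 4.172×10^-19 J.
f = ΔE/h = 4.172×10^-19/6.626×10^-34 = 6.30×10^14 Hz.

f = 6.30×10^14 Hz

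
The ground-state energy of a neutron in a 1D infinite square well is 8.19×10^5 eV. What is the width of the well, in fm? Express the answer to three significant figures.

L = 15.8 fm

From E_n = n²h²/(8m_nL²), L = n·h/√(8m_nE_n).
E_1 = 8.19×10^5 eV = 1.312×10^-13 J, so L = 1·6.626×10^-34/√(8·1.675×10^-27·1.312×10^-13) = 1.58×10^-14 m = 15.8 fm.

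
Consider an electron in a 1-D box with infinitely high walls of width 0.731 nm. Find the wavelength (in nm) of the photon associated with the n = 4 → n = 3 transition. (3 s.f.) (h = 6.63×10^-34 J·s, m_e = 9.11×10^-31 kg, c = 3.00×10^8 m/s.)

E_1 = h²/(8m_eL²) = 1.129×10^-19 J, so ΔE = (4² − 3²)E_1 = 7.903×10^-19 J.
λ = hc/ΔE = (6.63×10^-34·3.00×10^8)/7.903×10^-19 = 2.52×10^-7 m = 252 nm.

λ = 252 nm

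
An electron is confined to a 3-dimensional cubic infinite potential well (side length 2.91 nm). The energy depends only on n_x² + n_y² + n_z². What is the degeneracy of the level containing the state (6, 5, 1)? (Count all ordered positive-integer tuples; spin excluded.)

The level has n_x² + n_y² + n_z² = 62. The ordered positive-integer solutions are (1, 5, 6), (1, 6, 5), (2, 3, 7), (2, 7, 3), (3, 2, 7), (3, 7, 2), (5, 1, 6), (5, 6, 1), (6, 1, 5), (6, 5, 1), (7, 2, 3), (7, 3, 2).
That gives 12 states.

degeneracy = 12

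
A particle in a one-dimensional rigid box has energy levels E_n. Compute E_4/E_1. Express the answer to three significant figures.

E_n ∝ n², so E_4/E_1 = 4²/1² = 16/1 = 16.0.

16.0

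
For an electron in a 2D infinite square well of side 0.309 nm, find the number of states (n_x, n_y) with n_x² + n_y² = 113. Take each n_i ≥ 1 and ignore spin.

The level has n_x² + n_y² = 113. The ordered positive-integer solutions are (7, 8), (8, 7).
That gives 2 states.

degeneracy = 2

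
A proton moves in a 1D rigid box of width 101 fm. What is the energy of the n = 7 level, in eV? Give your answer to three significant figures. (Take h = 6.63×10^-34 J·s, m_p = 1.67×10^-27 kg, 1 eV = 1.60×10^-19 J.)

E_7 = 9.88×10^5 eV

For an infinite well E_n = n²h²/(8m_pL²), so E_1 = h²/(8m_pL²) = (6.63×10^-34)²/(8·1.67×10^-27·(1.01×10^-13 m)²) = 3.225×10^-15 J.
Then E_7 = 7²·E_1 = 49·3.225×10^-15 J = 1.580×10^-13 J.
Converting, E_7 = 1.580×10^-13 J / (1.60×10^-19 J/eV) = 9.88×10^5 eV.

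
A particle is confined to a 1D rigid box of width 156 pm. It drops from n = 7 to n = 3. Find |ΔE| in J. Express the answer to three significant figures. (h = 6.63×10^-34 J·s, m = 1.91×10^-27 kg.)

|ΔE| = 4.73×10^-20 J

E_1 = h²/(8mL²) = 1.182×10^-21 J.
|ΔE| = |7² − 3²|·E_1 = 40·1.182×10^-21 J = 4.73×10^-20 J.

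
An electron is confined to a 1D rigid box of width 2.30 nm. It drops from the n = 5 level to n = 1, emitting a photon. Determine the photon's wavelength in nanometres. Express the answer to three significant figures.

E_1 = h²/(8m_eL²) = 1.139×10^-20 J, so ΔE = (5² − 1²)E_1 = 2.734×10^-19 J.
λ = hc/ΔE = (6.626×10^-34·2.998×10^8)/2.734×10^-19 = 7.27×10^-7 m = 727 nm.

λ = 727 nm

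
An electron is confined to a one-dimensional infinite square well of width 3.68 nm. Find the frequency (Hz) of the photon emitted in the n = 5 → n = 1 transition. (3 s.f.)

f = 1.61×10^14 Hz

E_1 = h²/(8m_eL²) = 4.449×10^-21 J and ΔE = (5² − 1²)E_1 = 1.068×10^-19 J.
f = ΔE/h = 1.068×10^-19/6.626×10^-34 = 1.61×10^14 Hz.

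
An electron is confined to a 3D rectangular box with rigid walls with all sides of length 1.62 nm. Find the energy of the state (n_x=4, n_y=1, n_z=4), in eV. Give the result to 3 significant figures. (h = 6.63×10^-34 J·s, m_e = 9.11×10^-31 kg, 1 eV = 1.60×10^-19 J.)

For a 3D rectangular well E = (h²/8m_e)·Σ n_i²/L_i² = (6.63×10^-34)²/(8·9.11×10^-31) · [4²/(1.62 nm)² + 1²/(1.62 nm)² + 4²/(1.62 nm)²].
Evaluating gives E = 7.584×10^-19 J = 4.74 eV.

E = 4.74 eV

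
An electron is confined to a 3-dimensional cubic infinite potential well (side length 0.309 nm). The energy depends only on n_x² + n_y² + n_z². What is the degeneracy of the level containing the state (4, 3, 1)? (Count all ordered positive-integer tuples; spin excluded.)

degeneracy = 6

The level has n_x² + n_y² + n_z² = 26. The ordered positive-integer solutions are (1, 3, 4), (1, 4, 3), (3, 1, 4), (3, 4, 1), (4, 1, 3), (4, 3, 1).
That gives 6 states.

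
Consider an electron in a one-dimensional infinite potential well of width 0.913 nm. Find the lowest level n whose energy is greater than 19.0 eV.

n = 7

E_1 = h²/(8m_eL²) = 7.228×10^-20 J = 0.4512 eV.
Need n² > 19.0/0.4512 = 42.11, i.e. n > 6.489.
The smallest integer satisfying this is n = 7.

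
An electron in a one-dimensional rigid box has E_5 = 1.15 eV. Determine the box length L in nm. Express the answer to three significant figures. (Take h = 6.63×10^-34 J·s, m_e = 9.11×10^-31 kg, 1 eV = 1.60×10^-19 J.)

L = 2.86 nm

From E_n = n²h²/(8m_eL²), L = n·h/√(8m_eE_n).
E_5 = 1.15 eV = 1.840×10^-19 J, so L = 5·6.63×10^-34/√(8·9.11×10^-31·1.840×10^-19) = 2.86×10^-9 m = 2.86 nm.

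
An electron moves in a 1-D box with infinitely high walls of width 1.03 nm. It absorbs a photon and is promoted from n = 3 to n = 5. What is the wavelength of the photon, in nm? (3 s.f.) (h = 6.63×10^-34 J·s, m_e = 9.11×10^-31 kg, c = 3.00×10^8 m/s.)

λ = 219 nm

E_1 = h²/(8m_eL²) = 5.685×10^-20 J, so ΔE = (5² − 3²)E_1 = 9.096×10^-19 J.
λ = hc/ΔE = (6.63×10^-34·3.00×10^8)/9.096×10^-19 = 2.19×10^-7 m = 219 nm.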